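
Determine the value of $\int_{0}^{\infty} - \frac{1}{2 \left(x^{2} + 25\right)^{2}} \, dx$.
$- \frac{\pi}{1000}$

Begin with the known result
$$J(a) = \int_{0}^{\infty} - \frac{1}{2 \left(a^{2} + x^{2}\right)} \, dx = - \frac{\pi}{4 a}.$$

Differentiating under the integral sign with respect to $a$,
$$\frac{dJ}{da} = \int_{0}^{\infty} \frac{a}{\left(a^{2} + x^{2}\right)^{2}} \, dx = \frac{\pi}{4 a^{2}},$$
so $\int_{0}^{\infty} - \frac{1}{2 \left(a^{2} + x^{2}\right)^{2}} \, dx = - \frac{\pi}{8 a^{3}}$.

Setting $a = 5$:
$$I = - \frac{\pi}{1000}.$$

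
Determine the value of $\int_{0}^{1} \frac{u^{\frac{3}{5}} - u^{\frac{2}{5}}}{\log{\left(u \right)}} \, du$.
$\log{\left(\frac{8}{7} \right)}$

Introduce a parameter $a$ in the exponent: let $I(a) = \int_{0}^{1} \frac{- u^{\frac{2}{5}} + u^{a}}{\log{\left(u \right)}} \, du$.

Since $\dfrac{\partial}{\partial a}\,u^{a} = u^{a} \ln u$, the $\ln u$ in the denominator cancels and
$$\frac{dI}{da} = \int_{0}^{1} u^{a} \, du = \left[\frac{u^{a+1}}{a+1}\right]_0^1 = \frac{1}{a + 1}.$$

Integrating with respect to $a$ gives $I(a) = \log{\left(\frac{5 a}{7} + \frac{5}{7} \right)} + C$.

At $a = \frac{2}{5}$ the integrand is identically $0$, so $I(\frac{2}{5}) = 0$. The closed form gives $0$, hence $C = 0$.

Setting $a = \frac{3}{5}$:
$$I = \log{\left(\frac{8}{7} \right)}.$$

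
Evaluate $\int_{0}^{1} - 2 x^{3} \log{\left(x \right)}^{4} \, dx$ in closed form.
$- \frac{3}{64}$

Start from the elementary integral
$$J(a) = \int_{0}^{1} - 2 x^{a} \, dx = - \frac{2}{a + 1}.$$

Differentiating under the integral sign brings down a factor of $\ln x$:
$$\frac{dJ}{da} = \int_{0}^{1} - 2 x^{a} \log{\left(x \right)} \, dx = \frac{2}{\left(a + 1\right)^{2}}.$$

Repeating $4$ times in total — each differentiation brings down another $\ln x$ — gives
$$\frac{d^{4}J}{da^{4}} = \int_{0}^{1} - 2 x^{a} \log{\left(x \right)}^{4} \, dx = - \frac{48}{\left(a + 1\right)^{5}},$$
and the integrand here is exactly the target integrand, so $I = - \frac{48}{\left(a + 1\right)^{5}}$.

Setting $a = 3$:
$$I = - \frac{3}{64}.$$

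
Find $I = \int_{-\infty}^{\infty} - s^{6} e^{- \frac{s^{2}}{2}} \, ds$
$- 15 \sqrt{2} \sqrt{\pi}$

Begin with the known integral
$$J(a) = \int_{-\infty}^{\infty} - e^{- a s^{2}} \, ds = - \frac{\sqrt{\pi}}{\sqrt{a}}.$$

Differentiating under the integral sign brings down a factor of $(-s^2)$:
$$\frac{dJ}{da} = \int_{-\infty}^{\infty} s^{2} e^{- a s^{2}} \, ds = \frac{\sqrt{\pi}}{2 a^{\frac{3}{2}}}.$$

Repeating $3$ times in total — each differentiation brings down another $(-s^2)$ — gives
$$\frac{d^{3}J}{da^{3}} = \int_{-\infty}^{\infty} s^{6} e^{- a s^{2}} \, ds = \frac{15 \sqrt{\pi}}{8 a^{\frac{7}{2}}},$$
and the integrand here is $(-1)^{3}$ times the target integrand, so $I = (-1)^{3}\,\frac{d^{3}J}{da^{3}} = - \frac{15 \sqrt{\pi}}{8 a^{\frac{7}{2}}}$.

Setting $a = \frac{1}{2}$:
$$I = - 15 \sqrt{2} \sqrt{\pi}.$$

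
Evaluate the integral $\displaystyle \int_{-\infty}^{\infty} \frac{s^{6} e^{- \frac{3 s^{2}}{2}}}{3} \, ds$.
$\frac{5 \sqrt{6} \sqrt{\pi}}{81}$

Consider the simpler parametrised integral
$$J(a) = \int_{-\infty}^{\infty} \frac{e^{- a s^{2}}}{3} \, ds = \frac{\sqrt{\pi}}{3 \sqrt{a}}.$$

Differentiating under the integral sign brings down a factor of $(-s^2)$:
$$\frac{dJ}{da} = \int_{-\infty}^{\infty} - \frac{s^{2} e^{- a s^{2}}}{3} \, ds = - \frac{\sqrt{\pi}}{6 a^{\frac{3}{2}}}.$$

Repeating $3$ times in total — each differentiation brings down another $(-s^2)$ — gives
$$\frac{d^{3}J}{da^{3}} = \int_{-\infty}^{\infty} - \frac{s^{6} e^{- a s^{2}}}{3} \, ds = - \frac{5 \sqrt{\pi}}{8 a^{\frac{7}{2}}},$$
and the integrand here is $(-1)^{3}$ times the target integrand, so $I = (-1)^{3}\,\frac{d^{3}J}{da^{3}} = \frac{5 \sqrt{\pi}}{8 a^{\frac{7}{2}}}$.

Setting $a = \frac{3}{2}$:
$$I = \frac{5 \sqrt{6} \sqrt{\pi}}{81}.$$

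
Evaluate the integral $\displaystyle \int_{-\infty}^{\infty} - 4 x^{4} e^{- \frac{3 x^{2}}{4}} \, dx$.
$- \frac{32 \sqrt{3} \sqrt{\pi}}{9}$

Consider the simpler parametrised integral
$$J(a) = \int_{-\infty}^{\infty} - 4 e^{- a x^{2}} \, dx = - \frac{4 \sqrt{\pi}}{\sqrt{a}}.$$

Differentiating under the integral sign brings down a factor of $(-x^2)$:
$$\frac{dJ}{da} = \int_{-\infty}^{\infty} 4 x^{2} e^{- a x^{2}} \, dx = \frac{2 \sqrt{\pi}}{a^{\frac{3}{2}}}.$$

Repeating twice in total — each differentiation brings down another $(-x^2)$ — gives
$$\frac{d^{2}J}{da^{2}} = \int_{-\infty}^{\infty} - 4 x^{4} e^{- a x^{2}} \, dx = - \frac{3 \sqrt{\pi}}{a^{\frac{5}{2}}},$$
and the integrand here is exactly the target integrand, so $I = - \frac{3 \sqrt{\pi}}{a^{\frac{5}{2}}}$.

Setting $a = \frac{3}{4}$:
$$I = - \frac{32 \sqrt{3} \sqrt{\pi}}{9}.$$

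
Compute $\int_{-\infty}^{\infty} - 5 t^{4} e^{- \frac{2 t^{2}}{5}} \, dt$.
$- \frac{375 \sqrt{10} \sqrt{\pi}}{32}$

Begin with the known integral
$$J(a) = \int_{-\infty}^{\infty} - 5 e^{- a t^{2}} \, dt = - \frac{5 \sqrt{\pi}}{\sqrt{a}}.$$

Differentiating under the integral sign brings down a factor of $(-t^2)$:
$$\frac{dJ}{da} = \int_{-\infty}^{\infty} 5 t^{2} e^{- a t^{2}} \, dt = \frac{5 \sqrt{\pi}}{2 a^{\frac{3}{2}}}.$$

Repeating twice in total — each differentiation brings down another $(-t^2)$ — gives
$$\frac{d^{2}J}{da^{2}} = \int_{-\infty}^{\infty} - 5 t^{4} e^{- a t^{2}} \, dt = - \frac{15 \sqrt{\pi}}{4 a^{\frac{5}{2}}},$$
and the integrand here is exactly the target integrand, so $I = - \frac{15 \sqrt{\pi}}{4 a^{\frac{5}{2}}}$.

Setting $a = \frac{2}{5}$:
$$I = - \frac{375 \sqrt{10} \sqrt{\pi}}{32}.$$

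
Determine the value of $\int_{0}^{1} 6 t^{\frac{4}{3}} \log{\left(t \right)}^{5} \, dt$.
$- \frac{524880}{117649}$

Consider the simpler parametrised integral
$$J(a) = \int_{0}^{1} 6 t^{a} \, dt = \frac{6}{a + 1}.$$

Differentiating under the integral sign brings down a factor of $\ln t$:
$$\frac{dJ}{da} = \int_{0}^{1} 6 t^{a} \log{\left(t \right)} \, dt = - \frac{6}{\left(a + 1\right)^{2}}.$$

Repeating $5$ times in total — each differentiation brings down another $\ln t$ — gives
$$\frac{d^{5}J}{da^{5}} = \int_{0}^{1} 6 t^{a} \log{\left(t \right)}^{5} \, dt = - \frac{720}{\left(a + 1\right)^{6}},$$
and the integrand here is exactly the target integrand, so $I = - \frac{720}{\left(a + 1\right)^{6}}$.

Setting $a = \frac{4}{3}$:
$$I = - \frac{524880}{117649}.$$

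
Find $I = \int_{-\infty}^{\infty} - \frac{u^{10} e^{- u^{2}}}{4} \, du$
$- \frac{945 \sqrt{\pi}}{128}$

Consider the simpler parametrised integral
$$J(a) = \int_{-\infty}^{\infty} - \frac{e^{- a u^{2}}}{4} \, du = - \frac{\sqrt{\pi}}{4 \sqrt{a}}.$$

Differentiating under the integral sign brings down a factor of $(-u^2)$:
$$\frac{dJ}{da} = \int_{-\infty}^{\infty} \frac{u^{2} e^{- a u^{2}}}{4} \, du = \frac{\sqrt{\pi}}{8 a^{\frac{3}{2}}}.$$

Repeating $5$ times in total — each differentiation brings down another $(-u^2)$ — gives
$$\frac{d^{5}J}{da^{5}} = \int_{-\infty}^{\infty} \frac{u^{10} e^{- a u^{2}}}{4} \, du = \frac{945 \sqrt{\pi}}{128 a^{\frac{11}{2}}},$$
and the integrand here is $(-1)^{5}$ times the target integrand, so $I = (-1)^{5}\,\frac{d^{5}J}{da^{5}} = - \frac{945 \sqrt{\pi}}{128 a^{\frac{11}{2}}}$.

Setting $a = 1$:
$$I = - \frac{945 \sqrt{\pi}}{128}.$$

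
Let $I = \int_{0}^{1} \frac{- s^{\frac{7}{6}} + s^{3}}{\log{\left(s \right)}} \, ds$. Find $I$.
$\log{\left(\frac{24}{13} \right)}$

Replace the exponent $3$ by a parameter $a$: let $I(a) = \int_{0}^{1} \frac{- s^{\frac{7}{6}} + s^{a}}{\log{\left(s \right)}} \, ds$.

Since $\dfrac{\partial}{\partial a}\,s^{a} = s^{a} \ln s$, the $\ln s$ in the denominator cancels and
$$\frac{dI}{da} = \int_{0}^{1} s^{a} \, ds = \left[\frac{s^{a+1}}{a+1}\right]_0^1 = \frac{1}{a + 1}.$$

Integrating with respect to $a$ gives $I(a) = \log{\left(\frac{6 a}{13} + \frac{6}{13} \right)} + C$.

At $a = \frac{7}{6}$ the integrand is identically $0$, so $I(\frac{7}{6}) = 0$. The closed form gives $0$, hence $C = 0$.

Setting $a = 3$:
$$I = \log{\left(\frac{24}{13} \right)}.$$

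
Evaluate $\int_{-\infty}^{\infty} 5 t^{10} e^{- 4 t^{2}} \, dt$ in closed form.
$\frac{4725 \sqrt{\pi}}{65536}$

Begin with the known integral
$$J(a) = \int_{-\infty}^{\infty} 5 e^{- a t^{2}} \, dt = \frac{5 \sqrt{\pi}}{\sqrt{a}}.$$

Differentiating under the integral sign brings down a factor of $(-t^2)$:
$$\frac{dJ}{da} = \int_{-\infty}^{\infty} - 5 t^{2} e^{- a t^{2}} \, dt = - \frac{5 \sqrt{\pi}}{2 a^{\frac{3}{2}}}.$$

Repeating $5$ times in total — each differentiation brings down another $(-t^2)$ — gives
$$\frac{d^{5}J}{da^{5}} = \int_{-\infty}^{\infty} - 5 t^{10} e^{- a t^{2}} \, dt = - \frac{4725 \sqrt{\pi}}{32 a^{\frac{11}{2}}},$$
and the integrand here is $(-1)^{5}$ times the target integrand, so $I = (-1)^{5}\,\frac{d^{5}J}{da^{5}} = \frac{4725 \sqrt{\pi}}{32 a^{\frac{11}{2}}}$.

Setting $a = 4$:
$$I = \frac{4725 \sqrt{\pi}}{65536}.$$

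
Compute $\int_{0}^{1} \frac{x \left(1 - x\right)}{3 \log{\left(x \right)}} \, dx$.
$- \frac{\log{\left(3 \right)}}{3} + \frac{\log{\left(2 \right)}}{3}$

Replace the exponent $2$ by a parameter $a$: let $I(a) = \int_{0}^{1} \frac{x - x^{a}}{3 \log{\left(x \right)}} \, dx$.

Since $\dfrac{\partial}{\partial a}\,x^{a} = x^{a} \ln x$, the $\ln x$ in the denominator cancels and
$$\frac{dI}{da} = \int_{0}^{1} - \frac{1}{3} x^{a} \, dx = - \frac{1}{3} \left[\frac{x^{a+1}}{a+1}\right]_0^1 = - \frac{1}{3 a + 3}.$$

Integrating with respect to $a$ gives $I(a) = - \frac{\log{\left(a + 1 \right)}}{3} + \frac{\log{\left(2 \right)}}{3} + C$.

At $a = 1$ the integrand is identically $0$, so $I(1) = 0$. The closed form gives $0$, hence $C = 0$.

Setting $a = 2$:
$$I = - \frac{\log{\left(3 \right)}}{3} + \frac{\log{\left(2 \right)}}{3}.$$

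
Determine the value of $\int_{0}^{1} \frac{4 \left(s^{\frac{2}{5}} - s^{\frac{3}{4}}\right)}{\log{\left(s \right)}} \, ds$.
$\log{\left(\frac{256}{625} \right)}$

Introduce a parameter $a$ in the exponent: let $I(a) = \int_{0}^{1} \frac{4 \left(- s^{\frac{3}{4}} + s^{a}\right)}{\log{\left(s \right)}} \, ds$.

Since $\dfrac{\partial}{\partial a}\,s^{a} = s^{a} \ln s$, the $\ln s$ in the denominator cancels and
$$\frac{dI}{da} = \int_{0}^{1} 4 s^{a} \, ds = 4 \left[\frac{s^{a+1}}{a+1}\right]_0^1 = \frac{4}{a + 1}.$$

Integrating with respect to $a$ gives $I(a) = \log{\left(\frac{256 \left(a + 1\right)^{4}}{2401} \right)} + C$.

At $a = \frac{3}{4}$ the integrand is identically $0$, so $I(\frac{3}{4}) = 0$. The closed form gives $0$, hence $C = 0$.

Setting $a = \frac{2}{5}$:
$$I = \log{\left(\frac{256}{625} \right)}.$$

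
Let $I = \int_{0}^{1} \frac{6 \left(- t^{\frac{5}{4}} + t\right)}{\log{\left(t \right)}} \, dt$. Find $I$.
$\log{\left(\frac{262144}{531441} \right)}$

Replace the exponent $1$ by a parameter $a$: let $I(a) = \int_{0}^{1} \frac{6 \left(- t^{\frac{5}{4}} + t^{a}\right)}{\log{\left(t \right)}} \, dt$.

Since $\dfrac{\partial}{\partial a}\,t^{a} = t^{a} \ln t$, the $\ln t$ in the denominator cancels and
$$\frac{dI}{da} = \int_{0}^{1} 6 t^{a} \, dt = 6 \left[\frac{t^{a+1}}{a+1}\right]_0^1 = \frac{6}{a + 1}.$$

Integrating with respect to $a$ gives $I(a) = \log{\left(\frac{4096 \left(a + 1\right)^{6}}{531441} \right)} + C$.

At $a = \frac{5}{4}$ the integrand is identically $0$, so $I(\frac{5}{4}) = 0$. The closed form gives $0$, hence $C = 0$.

Setting $a = 1$:
$$I = \log{\left(\frac{262144}{531441} \right)}.$$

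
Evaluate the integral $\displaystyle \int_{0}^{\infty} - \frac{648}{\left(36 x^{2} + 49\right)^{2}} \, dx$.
$- \frac{27 \pi}{343}$

Start from the standard arctangent integral
$$J(a) = \int_{0}^{\infty} - \frac{1}{2 \left(a^{2} + x^{2}\right)} \, dx = - \frac{\pi}{4 a}.$$

Differentiating under the integral sign with respect to $a$,
$$\frac{dJ}{da} = \int_{0}^{\infty} \frac{a}{\left(a^{2} + x^{2}\right)^{2}} \, dx = \frac{\pi}{4 a^{2}},$$
so $\int_{0}^{\infty} - \frac{1}{2 \left(a^{2} + x^{2}\right)^{2}} \, dx = - \frac{\pi}{8 a^{3}}$.

Setting $a = \frac{7}{6}$:
$$I = - \frac{27 \pi}{343}.$$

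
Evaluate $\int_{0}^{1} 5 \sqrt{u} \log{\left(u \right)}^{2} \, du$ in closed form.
$\frac{80}{27}$

Consider the simpler parametrised integral
$$J(a) = \int_{0}^{1} 5 u^{a} \, du = \frac{5}{a + 1}.$$

Differentiating under the integral sign brings down a factor of $\ln u$:
$$\frac{dJ}{da} = \int_{0}^{1} 5 u^{a} \log{\left(u \right)} \, du = - \frac{5}{\left(a + 1\right)^{2}}.$$

Repeating twice in total — each differentiation brings down another $\ln u$ — gives
$$\frac{d^{2}J}{da^{2}} = \int_{0}^{1} 5 u^{a} \log{\left(u \right)}^{2} \, du = \frac{10}{\left(a + 1\right)^{3}},$$
and the integrand here is exactly the target integrand, so $I = \frac{10}{\left(a + 1\right)^{3}}$.

Setting $a = \frac{1}{2}$:
$$I = \frac{80}{27}.$$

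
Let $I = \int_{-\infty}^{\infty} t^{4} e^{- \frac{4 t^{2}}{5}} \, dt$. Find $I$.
$\frac{75 \sqrt{5} \sqrt{\pi}}{128}$

Begin with the known integral
$$J(a) = \int_{-\infty}^{\infty} e^{- a t^{2}} \, dt = \frac{\sqrt{\pi}}{\sqrt{a}}.$$

Differentiating under the integral sign brings down a factor of $(-t^2)$:
$$\frac{dJ}{da} = \int_{-\infty}^{\infty} - t^{2} e^{- a t^{2}} \, dt = - \frac{\sqrt{\pi}}{2 a^{\frac{3}{2}}}.$$

Repeating twice in total — each differentiation brings down another $(-t^2)$ — gives
$$\frac{d^{2}J}{da^{2}} = \int_{-\infty}^{\infty} t^{4} e^{- a t^{2}} \, dt = \frac{3 \sqrt{\pi}}{4 a^{\frac{5}{2}}},$$
and the integrand here is exactly the target integrand, so $I = \frac{3 \sqrt{\pi}}{4 a^{\frac{5}{2}}}$.

Setting $a = \frac{4}{5}$:
$$I = \frac{75 \sqrt{5} \sqrt{\pi}}{128}.$$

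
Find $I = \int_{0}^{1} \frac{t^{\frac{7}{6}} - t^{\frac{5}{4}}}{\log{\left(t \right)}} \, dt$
$\log{\left(\frac{26}{27} \right)}$

Replace the exponent $\frac{7}{6}$ by a parameter $a$: let $I(a) = \int_{0}^{1} \frac{- t^{\frac{5}{4}} + t^{a}}{\log{\left(t \right)}} \, dt$.

Since $\dfrac{\partial}{\partial a}\,t^{a} = t^{a} \ln t$, the $\ln t$ in the denominator cancels and
$$\frac{dI}{da} = \int_{0}^{1} t^{a} \, dt = \left[\frac{t^{a+1}}{a+1}\right]_0^1 = \frac{1}{a + 1}.$$

Integrating with respect to $a$ gives $I(a) = \log{\left(\frac{4 a}{9} + \frac{4}{9} \right)} + C$.

At $a = \frac{5}{4}$ the integrand is identically $0$, so $I(\frac{5}{4}) = 0$. The closed form gives $0$, hence $C = 0$.

Setting $a = \frac{7}{6}$:
$$I = \log{\left(\frac{26}{27} \right)}.$$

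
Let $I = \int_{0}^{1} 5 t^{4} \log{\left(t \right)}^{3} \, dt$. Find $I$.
$- \frac{6}{125}$

Begin with the known integral
$$J(a) = \int_{0}^{1} 5 t^{a} \, dt = \frac{5}{a + 1}.$$

Differentiating under the integral sign brings down a factor of $\ln t$:
$$\frac{dJ}{da} = \int_{0}^{1} 5 t^{a} \log{\left(t \right)} \, dt = - \frac{5}{\left(a + 1\right)^{2}}.$$

Repeating $3$ times in total — each differentiation brings down another $\ln t$ — gives
$$\frac{d^{3}J}{da^{3}} = \int_{0}^{1} 5 t^{a} \log{\left(t \right)}^{3} \, dt = - \frac{30}{\left(a + 1\right)^{4}},$$
and the integrand here is exactly the target integrand, so $I = - \frac{30}{\left(a + 1\right)^{4}}$.

Setting $a = 4$:
$$I = - \frac{6}{125}.$$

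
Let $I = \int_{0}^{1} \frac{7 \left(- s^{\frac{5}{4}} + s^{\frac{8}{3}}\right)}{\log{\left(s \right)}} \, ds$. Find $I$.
$- \log{\left(\frac{10460353203}{319277809664} \right)}$

Replace the exponent $\frac{5}{4}$ by a parameter $a$: let $I(a) = \int_{0}^{1} \frac{7 \left(s^{\frac{8}{3}} - s^{a}\right)}{\log{\left(s \right)}} \, ds$.

Since $\dfrac{\partial}{\partial a}\,s^{a} = s^{a} \ln s$, the $\ln s$ in the denominator cancels and
$$\frac{dI}{da} = \int_{0}^{1} -7 s^{a} \, ds = -7 \left[\frac{s^{a+1}}{a+1}\right]_0^1 = - \frac{7}{a + 1}.$$

Integrating with respect to $a$ gives $I(a) = - \log{\left(\frac{2187 \left(a + 1\right)^{7}}{19487171} \right)} + C$.

At $a = \frac{8}{3}$ the integrand is identically $0$, so $I(\frac{8}{3}) = 0$. The closed form gives $0$, hence $C = 0$.

Setting $a = \frac{5}{4}$:
$$I = - \log{\left(\frac{10460353203}{319277809664} \right)}.$$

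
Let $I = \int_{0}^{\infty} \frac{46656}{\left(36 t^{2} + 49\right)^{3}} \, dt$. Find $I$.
$\frac{1458 \pi}{16807}$

Start from the standard arctangent integral
$$J(a) = \int_{0}^{\infty} \frac{1}{a^{2} + t^{2}} \, dt = \frac{\pi}{2 a}.$$

Differentiating under the integral sign with respect to $a$,
$$\frac{dJ}{da} = \int_{0}^{\infty} - \frac{2 a}{\left(a^{2} + t^{2}\right)^{2}} \, dt = - \frac{\pi}{2 a^{2}},$$
so $\int_{0}^{\infty} \frac{1}{\left(a^{2} + t^{2}\right)^{2}} \, dt = \frac{\pi}{4 a^{3}}$.

Repeating — each differentiation of $1/(t^2+a^2)^j$ produces $-2ja/(t^2+a^2)^{j+1}$ — and dividing through by $-2ja$ at each step yields, after $2$ differentiations in total,
$$\int_{0}^{\infty} \frac{1}{\left(a^{2} + t^{2}\right)^{3}} \, dt = \frac{3 \pi}{16 a^{5}}.$$

Setting $a = \frac{7}{6}$:
$$I = \frac{1458 \pi}{16807}.$$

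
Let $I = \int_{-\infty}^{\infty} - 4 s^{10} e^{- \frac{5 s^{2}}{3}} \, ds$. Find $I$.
$- \frac{45927 \sqrt{15} \sqrt{\pi}}{25000}$

Consider the simpler parametrised integral
$$J(a) = \int_{-\infty}^{\infty} - 4 e^{- a s^{2}} \, ds = - \frac{4 \sqrt{\pi}}{\sqrt{a}}.$$

Differentiating under the integral sign brings down a factor of $(-s^2)$:
$$\frac{dJ}{da} = \int_{-\infty}^{\infty} 4 s^{2} e^{- a s^{2}} \, ds = \frac{2 \sqrt{\pi}}{a^{\frac{3}{2}}}.$$

Repeating $5$ times in total — each differentiation brings down another $(-s^2)$ — gives
$$\frac{d^{5}J}{da^{5}} = \int_{-\infty}^{\infty} 4 s^{10} e^{- a s^{2}} \, ds = \frac{945 \sqrt{\pi}}{8 a^{\frac{11}{2}}},$$
and the integrand here is $(-1)^{5}$ times the target integrand, so $I = (-1)^{5}\,\frac{d^{5}J}{da^{5}} = - \frac{945 \sqrt{\pi}}{8 a^{\frac{11}{2}}}$.

Setting $a = \frac{5}{3}$:
$$I = - \frac{45927 \sqrt{15} \sqrt{\pi}}{25000}.$$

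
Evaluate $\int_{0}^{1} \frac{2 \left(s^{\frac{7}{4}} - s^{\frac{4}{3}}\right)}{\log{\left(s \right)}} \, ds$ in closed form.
$- \log{\left(\frac{784}{1089} \right)}$

Introduce a parameter $a$ in the exponent: let $I(a) = \int_{0}^{1} \frac{2 \left(s^{\frac{7}{4}} - s^{a}\right)}{\log{\left(s \right)}} \, ds$.

Since $\dfrac{\partial}{\partial a}\,s^{a} = s^{a} \ln s$, the $\ln s$ in the denominator cancels and
$$\frac{dI}{da} = \int_{0}^{1} -2 s^{a} \, ds = -2 \left[\frac{s^{a+1}}{a+1}\right]_0^1 = - \frac{2}{a + 1}.$$

Integrating with respect to $a$ gives $I(a) = - \log{\left(\frac{16 \left(a + 1\right)^{2}}{121} \right)} + C$.

At $a = \frac{7}{4}$ the integrand is identically $0$, so $I(\frac{7}{4}) = 0$. The closed form gives $0$, hence $C = 0$.

Setting $a = \frac{4}{3}$:
$$I = - \log{\left(\frac{784}{1089} \right)}.$$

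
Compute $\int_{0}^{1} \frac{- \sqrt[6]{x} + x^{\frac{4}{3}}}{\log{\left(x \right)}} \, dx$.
$\log{\left(2 \right)}$

Introduce a parameter $a$ in the exponent: let $I(a) = \int_{0}^{1} \frac{- \sqrt[6]{x} + x^{a}}{\log{\left(x \right)}} \, dx$.

Since $\dfrac{\partial}{\partial a}\,x^{a} = x^{a} \ln x$, the $\ln x$ in the denominator cancels and
$$\frac{dI}{da} = \int_{0}^{1} x^{a} \, dx = \left[\frac{x^{a+1}}{a+1}\right]_0^1 = \frac{1}{a + 1}.$$

Integrating with respect to $a$ gives $I(a) = \log{\left(\frac{6 a}{7} + \frac{6}{7} \right)} + C$.

At $a = \frac{1}{6}$ the integrand is identically $0$, so $I(\frac{1}{6}) = 0$. The closed form gives $0$, hence $C = 0$.

Setting $a = \frac{4}{3}$:
$$I = \log{\left(2 \right)}.$$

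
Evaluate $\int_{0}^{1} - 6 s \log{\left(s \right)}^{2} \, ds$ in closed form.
$- \frac{3}{2}$

Consider the simpler parametrised integral
$$J(a) = \int_{0}^{1} - 6 s^{a} \, ds = - \frac{6}{a + 1}.$$

Differentiating under the integral sign brings down a factor of $\ln s$:
$$\frac{dJ}{da} = \int_{0}^{1} - 6 s^{a} \log{\left(s \right)} \, ds = \frac{6}{\left(a + 1\right)^{2}}.$$

Repeating twice in total — each differentiation brings down another $\ln s$ — gives
$$\frac{d^{2}J}{da^{2}} = \int_{0}^{1} - 6 s^{a} \log{\left(s \right)}^{2} \, ds = - \frac{12}{\left(a + 1\right)^{3}},$$
and the integrand here is exactly the target integrand, so $I = - \frac{12}{\left(a + 1\right)^{3}}$.

Setting $a = 1$:
$$I = - \frac{3}{2}.$$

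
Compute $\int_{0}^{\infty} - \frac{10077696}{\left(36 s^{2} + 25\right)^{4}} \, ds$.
$- \frac{52488 \pi}{15625}$

Recall the elementary integral
$$J(a) = \int_{0}^{\infty} - \frac{6}{a^{2} + s^{2}} \, ds = - \frac{3 \pi}{a}.$$

Differentiating under the integral sign with respect to $a$,
$$\frac{dJ}{da} = \int_{0}^{\infty} \frac{12 a}{\left(a^{2} + s^{2}\right)^{2}} \, ds = \frac{3 \pi}{a^{2}},$$
so $\int_{0}^{\infty} - \frac{6}{\left(a^{2} + s^{2}\right)^{2}} \, ds = - \frac{3 \pi}{2 a^{3}}$.

Repeating — each differentiation of $1/(s^2+a^2)^j$ produces $-2ja/(s^2+a^2)^{j+1}$ — and dividing through by $-2ja$ at each step yields, after $3$ differentiations in total,
$$\int_{0}^{\infty} - \frac{6}{\left(a^{2} + s^{2}\right)^{4}} \, ds = - \frac{15 \pi}{16 a^{7}}.$$

Setting $a = \frac{5}{6}$:
$$I = - \frac{52488 \pi}{15625}.$$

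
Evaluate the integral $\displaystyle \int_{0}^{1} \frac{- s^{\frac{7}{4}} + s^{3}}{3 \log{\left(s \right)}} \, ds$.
$- \frac{\log{\left(11 \right)}}{3} + \frac{4 \log{\left(2 \right)}}{3}$

Consider the one-parameter family: let $I(a) = \int_{0}^{1} \frac{s^{3} - s^{a}}{3 \log{\left(s \right)}} \, ds$.

Since $\dfrac{\partial}{\partial a}\,s^{a} = s^{a} \ln s$, the $\ln s$ in the denominator cancels and
$$\frac{dI}{da} = \int_{0}^{1} - \frac{1}{3} s^{a} \, ds = - \frac{1}{3} \left[\frac{s^{a+1}}{a+1}\right]_0^1 = - \frac{1}{3 a + 3}.$$

Integrating with respect to $a$ gives $I(a) = - \frac{\log{\left(a + 1 \right)}}{3} + \frac{2 \log{\left(2 \right)}}{3} + C$.

At $a = 3$ the integrand is identically $0$, so $I(3) = 0$. The closed form gives $0$, hence $C = 0$.

Setting $a = \frac{7}{4}$:
$$I = - \frac{\log{\left(11 \right)}}{3} + \frac{4 \log{\left(2 \right)}}{3}.$$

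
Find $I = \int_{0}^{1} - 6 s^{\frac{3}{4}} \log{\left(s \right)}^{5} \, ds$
$\frac{2949120}{117649}$

Start from the elementary integral
$$J(a) = \int_{0}^{1} - 6 s^{a} \, ds = - \frac{6}{a + 1}.$$

Differentiating under the integral sign brings down a factor of $\ln s$:
$$\frac{dJ}{da} = \int_{0}^{1} - 6 s^{a} \log{\left(s \right)} \, ds = \frac{6}{\left(a + 1\right)^{2}}.$$

Repeating $5$ times in total — each differentiation brings down another $\ln s$ — gives
$$\frac{d^{5}J}{da^{5}} = \int_{0}^{1} - 6 s^{a} \log{\left(s \right)}^{5} \, ds = \frac{720}{\left(a + 1\right)^{6}},$$
and the integrand here is exactly the target integrand, so $I = \frac{720}{\left(a + 1\right)^{6}}$.

Setting $a = \frac{3}{4}$:
$$I = \frac{2949120}{117649}.$$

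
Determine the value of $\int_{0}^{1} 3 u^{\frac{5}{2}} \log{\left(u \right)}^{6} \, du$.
$\frac{276480}{823543}$

Begin with the known integral
$$J(a) = \int_{0}^{1} 3 u^{a} \, du = \frac{3}{a + 1}.$$

Differentiating under the integral sign brings down a factor of $\ln u$:
$$\frac{dJ}{da} = \int_{0}^{1} 3 u^{a} \log{\left(u \right)} \, du = - \frac{3}{\left(a + 1\right)^{2}}.$$

Repeating $6$ times in total — each differentiation brings down another $\ln u$ — gives
$$\frac{d^{6}J}{da^{6}} = \int_{0}^{1} 3 u^{a} \log{\left(u \right)}^{6} \, du = \frac{2160}{\left(a + 1\right)^{7}},$$
and the integrand here is exactly the target integrand, so $I = \frac{2160}{\left(a + 1\right)^{7}}$.

Setting $a = \frac{5}{2}$:
$$I = \frac{276480}{823543}.$$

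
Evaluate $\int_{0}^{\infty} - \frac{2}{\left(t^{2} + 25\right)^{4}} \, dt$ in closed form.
$- \frac{\pi}{250000}$

Start from the standard arctangent integral
$$J(a) = \int_{0}^{\infty} - \frac{2}{a^{2} + t^{2}} \, dt = - \frac{\pi}{a}.$$

Differentiating under the integral sign with respect to $a$,
$$\frac{dJ}{da} = \int_{0}^{\infty} \frac{4 a}{\left(a^{2} + t^{2}\right)^{2}} \, dt = \frac{\pi}{a^{2}},$$
so $\int_{0}^{\infty} - \frac{2}{\left(a^{2} + t^{2}\right)^{2}} \, dt = - \frac{\pi}{2 a^{3}}$.

Repeating — each differentiation of $1/(t^2+a^2)^j$ produces $-2ja/(t^2+a^2)^{j+1}$ — and dividing through by $-2ja$ at each step yields, after $3$ differentiations in total,
$$\int_{0}^{\infty} - \frac{2}{\left(a^{2} + t^{2}\right)^{4}} \, dt = - \frac{5 \pi}{16 a^{7}}.$$

Setting $a = 5$:
$$I = - \frac{\pi}{250000}.$$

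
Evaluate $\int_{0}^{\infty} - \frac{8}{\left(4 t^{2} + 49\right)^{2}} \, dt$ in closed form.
$- \frac{\pi}{343}$

Begin with the known result
$$J(a) = \int_{0}^{\infty} - \frac{1}{2 \left(a^{2} + t^{2}\right)} \, dt = - \frac{\pi}{4 a}.$$

Differentiating under the integral sign with respect to $a$,
$$\frac{dJ}{da} = \int_{0}^{\infty} \frac{a}{\left(a^{2} + t^{2}\right)^{2}} \, dt = \frac{\pi}{4 a^{2}},$$
so $\int_{0}^{\infty} - \frac{1}{2 \left(a^{2} + t^{2}\right)^{2}} \, dt = - \frac{\pi}{8 a^{3}}$.

Setting $a = \frac{7}{2}$:
$$I = - \frac{\pi}{343}.$$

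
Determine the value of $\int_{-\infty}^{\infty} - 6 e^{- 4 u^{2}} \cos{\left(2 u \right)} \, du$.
$- \frac{3 \sqrt{\pi}}{e^{\frac{1}{4}}}$

Define $I(b) = \int_{-\infty}^{\infty} - 6 e^{- 4 u^{2}} \cos{\left(b u \right)} \, du$.

Differentiating under the integral sign,
$$I'(b) = \int_{-\infty}^{\infty} 6 u e^{- 4 u^{2}} \sin{\left(b u \right)} \, du.$$

Integrate $\int_{-\infty}^{\infty} u \sin(b u)\, e^{- 4 u^{2}}\, du$ by parts with $w = \sin(b u)$ and $dv = u\, e^{- 4 u^{2}}\, du$, giving $v = - \frac{e^{- 4 u^{2}}}{8}$. The boundary term vanishes and
$$\int_{-\infty}^{\infty} u \sin(b u)\, e^{- 4 u^{2}}\, du = \frac{b}{8} \int_{-\infty}^{\infty} \cos(b u)\, e^{- 4 u^{2}}\, du,$$
so $I'(b) = - \frac{b}{8}\, I(b)$.

This is a separable first-order ODE; solving with the initial condition $I(0) = \int_{-\infty}^{\infty} - 6 e^{- 4 u^{2}}\,du = - 3 \sqrt{\pi}$ gives
$$I(b) = - 3 \sqrt{\pi} e^{- \frac{b^{2}}{16}}.$$

Setting $b = 2$:
$$I = - \frac{3 \sqrt{\pi}}{e^{\frac{1}{4}}}.$$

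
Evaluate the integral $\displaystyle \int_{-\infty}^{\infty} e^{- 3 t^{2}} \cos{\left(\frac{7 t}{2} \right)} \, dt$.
$\frac{\sqrt{3} \sqrt{\pi}}{3 e^{\frac{49}{48}}}$

Let $b$ denote the cosine frequency and define $I(b) = \int_{-\infty}^{\infty} e^{- 3 t^{2}} \cos{\left(b t \right)} \, dt$.

Differentiating under the integral sign,
$$I'(b) = \int_{-\infty}^{\infty} - t e^{- 3 t^{2}} \sin{\left(b t \right)} \, dt.$$

Integrate $\int_{-\infty}^{\infty} t \sin(b t)\, e^{- 3 t^{2}}\, dt$ by parts with $u = \sin(b t)$ and $dv = t\, e^{- 3 t^{2}}\, dt$, giving $v = - \frac{e^{- 3 t^{2}}}{6}$. The boundary term vanishes and
$$\int_{-\infty}^{\infty} t \sin(b t)\, e^{- 3 t^{2}}\, dt = \frac{b}{6} \int_{-\infty}^{\infty} \cos(b t)\, e^{- 3 t^{2}}\, dt,$$
so $I'(b) = - \frac{b}{6}\, I(b)$.

This is a separable first-order ODE; solving with the initial condition $I(0) = \int_{-\infty}^{\infty} e^{- 3 t^{2}}\,dt = \frac{\sqrt{3} \sqrt{\pi}}{3}$ gives
$$I(b) = \frac{\sqrt{3} \sqrt{\pi} e^{- \frac{b^{2}}{12}}}{3}.$$

Setting $b = \frac{7}{2}$:
$$I = \frac{\sqrt{3} \sqrt{\pi}}{3 e^{\frac{49}{48}}}.$$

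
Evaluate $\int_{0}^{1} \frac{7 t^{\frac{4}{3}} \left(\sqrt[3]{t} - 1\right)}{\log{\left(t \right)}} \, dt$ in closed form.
$\log{\left(\frac{2097152}{823543} \right)}$

Introduce a parameter $a$ in the exponent: let $I(a) = \int_{0}^{1} \frac{7 \left(- t^{\frac{4}{3}} + t^{a}\right)}{\log{\left(t \right)}} \, dt$.

Since $\dfrac{\partial}{\partial a}\,t^{a} = t^{a} \ln t$, the $\ln t$ in the denominator cancels and
$$\frac{dI}{da} = \int_{0}^{1} 7 t^{a} \, dt = 7 \left[\frac{t^{a+1}}{a+1}\right]_0^1 = \frac{7}{a + 1}.$$

Integrating with respect to $a$ gives $I(a) = \log{\left(\frac{2187 \left(a + 1\right)^{7}}{823543} \right)} + C$.

At $a = \frac{4}{3}$ the integrand is identically $0$, so $I(\frac{4}{3}) = 0$. The closed form gives $0$, hence $C = 0$.

Setting $a = \frac{5}{3}$:
$$I = \log{\left(\frac{2097152}{823543} \right)}.$$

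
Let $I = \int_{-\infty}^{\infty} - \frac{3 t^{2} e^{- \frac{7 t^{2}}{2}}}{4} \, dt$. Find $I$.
$- \frac{3 \sqrt{14} \sqrt{\pi}}{196}$

Consider the simpler parametrised integral
$$J(a) = \int_{-\infty}^{\infty} - \frac{3 e^{- a t^{2}}}{4} \, dt = - \frac{3 \sqrt{\pi}}{4 \sqrt{a}}.$$

Differentiating under the integral sign brings down a factor of $(-t^2)$:
$$\frac{dJ}{da} = \int_{-\infty}^{\infty} \frac{3 t^{2} e^{- a t^{2}}}{4} \, dt = \frac{3 \sqrt{\pi}}{8 a^{\frac{3}{2}}}.$$

The integral on the left is $-I$, so $I = - \frac{3 \sqrt{\pi}}{8 a^{\frac{3}{2}}}$.

Setting $a = \frac{7}{2}$:
$$I = - \frac{3 \sqrt{14} \sqrt{\pi}}{196}.$$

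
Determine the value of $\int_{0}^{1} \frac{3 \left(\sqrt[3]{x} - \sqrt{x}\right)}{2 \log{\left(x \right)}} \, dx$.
$- 3 \log{\left(3 \right)} + \frac{9 \log{\left(2 \right)}}{2}$

Consider the one-parameter family: let $I(a) = \int_{0}^{1} \frac{3 \left(\sqrt[3]{x} - x^{a}\right)}{2 \log{\left(x \right)}} \, dx$.

Since $\dfrac{\partial}{\partial a}\,x^{a} = x^{a} \ln x$, the $\ln x$ in the denominator cancels and
$$\frac{dI}{da} = \int_{0}^{1} - \frac{3}{2} x^{a} \, dx = - \frac{3}{2} \left[\frac{x^{a+1}}{a+1}\right]_0^1 = - \frac{3}{2 a + 2}.$$

Integrating with respect to $a$ gives $I(a) = - \log{\left(\frac{3 \sqrt{3} \left(a + 1\right)^{\frac{3}{2}}}{8} \right)} + C$.

At $a = \frac{1}{3}$ the integrand is identically $0$, so $I(\frac{1}{3}) = 0$. The closed form gives $0$, hence $C = 0$.

Setting $a = \frac{1}{2}$:
$$I = - 3 \log{\left(3 \right)} + \frac{9 \log{\left(2 \right)}}{2}.$$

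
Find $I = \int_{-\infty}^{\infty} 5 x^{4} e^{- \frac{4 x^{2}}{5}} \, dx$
$\frac{375 \sqrt{5} \sqrt{\pi}}{128}$

Consider the simpler parametrised integral
$$J(a) = \int_{-\infty}^{\infty} 5 e^{- a x^{2}} \, dx = \frac{5 \sqrt{\pi}}{\sqrt{a}}.$$

Differentiating under the integral sign brings down a factor of $(-x^2)$:
$$\frac{dJ}{da} = \int_{-\infty}^{\infty} - 5 x^{2} e^{- a x^{2}} \, dx = - \frac{5 \sqrt{\pi}}{2 a^{\frac{3}{2}}}.$$

Repeating twice in total — each differentiation brings down another $(-x^2)$ — gives
$$\frac{d^{2}J}{da^{2}} = \int_{-\infty}^{\infty} 5 x^{4} e^{- a x^{2}} \, dx = \frac{15 \sqrt{\pi}}{4 a^{\frac{5}{2}}},$$
and the integrand here is exactly the target integrand, so $I = \frac{15 \sqrt{\pi}}{4 a^{\frac{5}{2}}}$.

Setting $a = \frac{4}{5}$:
$$I = \frac{375 \sqrt{5} \sqrt{\pi}}{128}.$$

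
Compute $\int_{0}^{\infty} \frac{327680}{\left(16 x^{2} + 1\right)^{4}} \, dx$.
$12800 \pi$

Start from the standard arctangent integral
$$J(a) = \int_{0}^{\infty} \frac{5}{a^{2} + x^{2}} \, dx = \frac{5 \pi}{2 a}.$$

Differentiating under the integral sign with respect to $a$,
$$\frac{dJ}{da} = \int_{0}^{\infty} - \frac{10 a}{\left(a^{2} + x^{2}\right)^{2}} \, dx = - \frac{5 \pi}{2 a^{2}},$$
so $\int_{0}^{\infty} \frac{5}{\left(a^{2} + x^{2}\right)^{2}} \, dx = \frac{5 \pi}{4 a^{3}}$.

Repeating — each differentiation of $1/(x^2+a^2)^j$ produces $-2ja/(x^2+a^2)^{j+1}$ — and dividing through by $-2ja$ at each step yields, after $3$ differentiations in total,
$$\int_{0}^{\infty} \frac{5}{\left(a^{2} + x^{2}\right)^{4}} \, dx = \frac{25 \pi}{32 a^{7}}.$$

Setting $a = \frac{1}{4}$:
$$I = 12800 \pi.$$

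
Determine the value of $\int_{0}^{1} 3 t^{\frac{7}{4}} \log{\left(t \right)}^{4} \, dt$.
$\frac{73728}{161051}$

Start from the elementary integral
$$J(a) = \int_{0}^{1} 3 t^{a} \, dt = \frac{3}{a + 1}.$$

Differentiating under the integral sign brings down a factor of $\ln t$:
$$\frac{dJ}{da} = \int_{0}^{1} 3 t^{a} \log{\left(t \right)} \, dt = - \frac{3}{\left(a + 1\right)^{2}}.$$

Repeating $4$ times in total — each differentiation brings down another $\ln t$ — gives
$$\frac{d^{4}J}{da^{4}} = \int_{0}^{1} 3 t^{a} \log{\left(t \right)}^{4} \, dt = \frac{72}{\left(a + 1\right)^{5}},$$
and the integrand here is exactly the target integrand, so $I = \frac{72}{\left(a + 1\right)^{5}}$.

Setting $a = \frac{7}{4}$:
$$I = \frac{73728}{161051}.$$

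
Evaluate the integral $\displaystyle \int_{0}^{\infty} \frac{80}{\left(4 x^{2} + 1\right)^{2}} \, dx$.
$10 \pi$

Recall the elementary integral
$$J(a) = \int_{0}^{\infty} \frac{5}{a^{2} + x^{2}} \, dx = \frac{5 \pi}{2 a}.$$

Differentiating under the integral sign with respect to $a$,
$$\frac{dJ}{da} = \int_{0}^{\infty} - \frac{10 a}{\left(a^{2} + x^{2}\right)^{2}} \, dx = - \frac{5 \pi}{2 a^{2}},$$
so $\int_{0}^{\infty} \frac{5}{\left(a^{2} + x^{2}\right)^{2}} \, dx = \frac{5 \pi}{4 a^{3}}$.

Setting $a = \frac{1}{2}$:
$$I = 10 \pi.$$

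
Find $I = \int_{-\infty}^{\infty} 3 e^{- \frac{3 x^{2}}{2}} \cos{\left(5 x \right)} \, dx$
$\frac{\sqrt{6} \sqrt{\pi}}{e^{\frac{25}{6}}}$

Define $I(b) = \int_{-\infty}^{\infty} 3 e^{- \frac{3 x^{2}}{2}} \cos{\left(b x \right)} \, dx$.

Differentiating under the integral sign,
$$I'(b) = \int_{-\infty}^{\infty} - 3 x e^{- \frac{3 x^{2}}{2}} \sin{\left(b x \right)} \, dx.$$

Integrate $\int_{-\infty}^{\infty} x \sin(b x)\, e^{- \frac{3 x^{2}}{2}}\, dx$ by parts with $u = \sin(b x)$ and $dv = x\, e^{- \frac{3 x^{2}}{2}}\, dx$, giving $v = - \frac{e^{- \frac{3 x^{2}}{2}}}{3}$. The boundary term vanishes and
$$\int_{-\infty}^{\infty} x \sin(b x)\, e^{- \frac{3 x^{2}}{2}}\, dx = \frac{b}{3} \int_{-\infty}^{\infty} \cos(b x)\, e^{- \frac{3 x^{2}}{2}}\, dx,$$
so $I'(b) = - \frac{b}{3}\, I(b)$.

This is a separable first-order ODE; solving with the initial condition $I(0) = \int_{-\infty}^{\infty} 3 e^{- \frac{3 x^{2}}{2}}\,dx = \sqrt{6} \sqrt{\pi}$ gives
$$I(b) = \sqrt{6} \sqrt{\pi} e^{- \frac{b^{2}}{6}}.$$

Setting $b = 5$:
$$I = \frac{\sqrt{6} \sqrt{\pi}}{e^{\frac{25}{6}}}.$$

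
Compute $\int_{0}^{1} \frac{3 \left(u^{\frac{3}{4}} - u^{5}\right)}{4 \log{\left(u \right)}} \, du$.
$\log{\left(\frac{\sqrt[4]{24} \cdot 7^{\frac{3}{4}}}{24} \right)}$

Consider the one-parameter family: let $I(a) = \int_{0}^{1} \frac{3 \left(u^{\frac{3}{4}} - u^{a}\right)}{4 \log{\left(u \right)}} \, du$.

Since $\dfrac{\partial}{\partial a}\,u^{a} = u^{a} \ln u$, the $\ln u$ in the denominator cancels and
$$\frac{dI}{da} = \int_{0}^{1} - \frac{3}{4} u^{a} \, du = - \frac{3}{4} \left[\frac{u^{a+1}}{a+1}\right]_0^1 = - \frac{3}{4 a + 4}.$$

Integrating with respect to $a$ gives $I(a) = - \frac{3 \log{\left(a + 1 \right)}}{4} - \frac{3 \log{\left(2 \right)}}{2} + \frac{3 \log{\left(7 \right)}}{4} + C$.

At $a = \frac{3}{4}$ the integrand is identically $0$, so $I(\frac{3}{4}) = 0$. The closed form gives $0$, hence $C = 0$.

Setting $a = 5$:
$$I = \log{\left(\frac{\sqrt[4]{24} \cdot 7^{\frac{3}{4}}}{24} \right)}.$$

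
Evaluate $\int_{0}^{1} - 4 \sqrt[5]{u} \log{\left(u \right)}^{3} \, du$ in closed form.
$\frac{625}{54}$

Begin with the known integral
$$J(a) = \int_{0}^{1} - 4 u^{a} \, du = - \frac{4}{a + 1}.$$

Differentiating under the integral sign brings down a factor of $\ln u$:
$$\frac{dJ}{da} = \int_{0}^{1} - 4 u^{a} \log{\left(u \right)} \, du = \frac{4}{\left(a + 1\right)^{2}}.$$

Repeating $3$ times in total — each differentiation brings down another $\ln u$ — gives
$$\frac{d^{3}J}{da^{3}} = \int_{0}^{1} - 4 u^{a} \log{\left(u \right)}^{3} \, du = \frac{24}{\left(a + 1\right)^{4}},$$
and the integrand here is exactly the target integrand, so $I = \frac{24}{\left(a + 1\right)^{4}}$.

Setting $a = \frac{1}{5}$:
$$I = \frac{625}{54}.$$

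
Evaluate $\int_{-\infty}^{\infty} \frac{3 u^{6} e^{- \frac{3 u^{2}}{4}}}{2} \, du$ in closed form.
$\frac{40 \sqrt{3} \sqrt{\pi}}{9}$

Begin with the known integral
$$J(a) = \int_{-\infty}^{\infty} \frac{3 e^{- a u^{2}}}{2} \, du = \frac{3 \sqrt{\pi}}{2 \sqrt{a}}.$$

Differentiating under the integral sign brings down a factor of $(-u^2)$:
$$\frac{dJ}{da} = \int_{-\infty}^{\infty} - \frac{3 u^{2} e^{- a u^{2}}}{2} \, du = - \frac{3 \sqrt{\pi}}{4 a^{\frac{3}{2}}}.$$

Repeating $3$ times in total — each differentiation brings down another $(-u^2)$ — gives
$$\frac{d^{3}J}{da^{3}} = \int_{-\infty}^{\infty} - \frac{3 u^{6} e^{- a u^{2}}}{2} \, du = - \frac{45 \sqrt{\pi}}{16 a^{\frac{7}{2}}},$$
and the integrand here is $(-1)^{3}$ times the target integrand, so $I = (-1)^{3}\,\frac{d^{3}J}{da^{3}} = \frac{45 \sqrt{\pi}}{16 a^{\frac{7}{2}}}$.

Setting $a = \frac{3}{4}$:
$$I = \frac{40 \sqrt{3} \sqrt{\pi}}{9}.$$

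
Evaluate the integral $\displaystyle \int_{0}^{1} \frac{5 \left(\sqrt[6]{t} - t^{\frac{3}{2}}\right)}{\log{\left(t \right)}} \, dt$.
$- \log{\left(\frac{759375}{16807} \right)}$

Introduce a parameter $a$ in the exponent: let $I(a) = \int_{0}^{1} \frac{5 \left(\sqrt[6]{t} - t^{a}\right)}{\log{\left(t \right)}} \, dt$.

Since $\dfrac{\partial}{\partial a}\,t^{a} = t^{a} \ln t$, the $\ln t$ in the denominator cancels and
$$\frac{dI}{da} = \int_{0}^{1} -5 t^{a} \, dt = -5 \left[\frac{t^{a+1}}{a+1}\right]_0^1 = - \frac{5}{a + 1}.$$

Integrating with respect to $a$ gives $I(a) = - \log{\left(\frac{7776 \left(a + 1\right)^{5}}{16807} \right)} + C$.

At $a = \frac{1}{6}$ the integrand is identically $0$, so $I(\frac{1}{6}) = 0$. The closed form gives $0$, hence $C = 0$.

Setting $a = \frac{3}{2}$:
$$I = - \log{\left(\frac{759375}{16807} \right)}.$$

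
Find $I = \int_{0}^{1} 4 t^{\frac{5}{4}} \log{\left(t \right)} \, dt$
$- \frac{64}{81}$

Start from the elementary integral
$$J(a) = \int_{0}^{1} 4 t^{a} \, dt = \frac{4}{a + 1}.$$

Differentiating under the integral sign brings down a factor of $\ln t$:
$$\frac{dJ}{da} = \int_{0}^{1} 4 t^{a} \log{\left(t \right)} \, dt = - \frac{4}{\left(a + 1\right)^{2}}.$$

The integral on the left is $I$, so $I = - \frac{4}{\left(a + 1\right)^{2}}$.

Setting $a = \frac{5}{4}$:
$$I = - \frac{64}{81}.$$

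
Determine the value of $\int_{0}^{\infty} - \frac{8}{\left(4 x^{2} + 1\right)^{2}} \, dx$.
$- \pi$

Recall the elementary integral
$$J(a) = \int_{0}^{\infty} - \frac{1}{2 \left(a^{2} + x^{2}\right)} \, dx = - \frac{\pi}{4 a}.$$

Differentiating under the integral sign with respect to $a$,
$$\frac{dJ}{da} = \int_{0}^{\infty} \frac{a}{\left(a^{2} + x^{2}\right)^{2}} \, dx = \frac{\pi}{4 a^{2}},$$
so $\int_{0}^{\infty} - \frac{1}{2 \left(a^{2} + x^{2}\right)^{2}} \, dx = - \frac{\pi}{8 a^{3}}$.

Setting $a = \frac{1}{2}$:
$$I = - \pi.$$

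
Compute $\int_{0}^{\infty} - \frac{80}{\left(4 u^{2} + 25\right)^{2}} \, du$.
$- \frac{2 \pi}{25}$

Begin with the known result
$$J(a) = \int_{0}^{\infty} - \frac{5}{a^{2} + u^{2}} \, du = - \frac{5 \pi}{2 a}.$$

Differentiating under the integral sign with respect to $a$,
$$\frac{dJ}{da} = \int_{0}^{\infty} \frac{10 a}{\left(a^{2} + u^{2}\right)^{2}} \, du = \frac{5 \pi}{2 a^{2}},$$
so $\int_{0}^{\infty} - \frac{5}{\left(a^{2} + u^{2}\right)^{2}} \, du = - \frac{5 \pi}{4 a^{3}}$.

Setting $a = \frac{5}{2}$:
$$I = - \frac{2 \pi}{25}.$$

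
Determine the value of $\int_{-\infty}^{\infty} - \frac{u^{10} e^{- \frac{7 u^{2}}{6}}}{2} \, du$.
$- \frac{32805 \sqrt{42} \sqrt{\pi}}{33614}$

Consider the simpler parametrised integral
$$J(a) = \int_{-\infty}^{\infty} - \frac{e^{- a u^{2}}}{2} \, du = - \frac{\sqrt{\pi}}{2 \sqrt{a}}.$$

Differentiating under the integral sign brings down a factor of $(-u^2)$:
$$\frac{dJ}{da} = \int_{-\infty}^{\infty} \frac{u^{2} e^{- a u^{2}}}{2} \, du = \frac{\sqrt{\pi}}{4 a^{\frac{3}{2}}}.$$

Repeating $5$ times in total — each differentiation brings down another $(-u^2)$ — gives
$$\frac{d^{5}J}{da^{5}} = \int_{-\infty}^{\infty} \frac{u^{10} e^{- a u^{2}}}{2} \, du = \frac{945 \sqrt{\pi}}{64 a^{\frac{11}{2}}},$$
and the integrand here is $(-1)^{5}$ times the target integrand, so $I = (-1)^{5}\,\frac{d^{5}J}{da^{5}} = - \frac{945 \sqrt{\pi}}{64 a^{\frac{11}{2}}}$.

Setting $a = \frac{7}{6}$:
$$I = - \frac{32805 \sqrt{42} \sqrt{\pi}}{33614}.$$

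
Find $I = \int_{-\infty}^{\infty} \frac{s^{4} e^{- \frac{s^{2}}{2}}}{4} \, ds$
$\frac{3 \sqrt{2} \sqrt{\pi}}{4}$

Start from the elementary integral
$$J(a) = \int_{-\infty}^{\infty} \frac{e^{- a s^{2}}}{4} \, ds = \frac{\sqrt{\pi}}{4 \sqrt{a}}.$$

Differentiating under the integral sign brings down a factor of $(-s^2)$:
$$\frac{dJ}{da} = \int_{-\infty}^{\infty} - \frac{s^{2} e^{- a s^{2}}}{4} \, ds = - \frac{\sqrt{\pi}}{8 a^{\frac{3}{2}}}.$$

Repeating twice in total — each differentiation brings down another $(-s^2)$ — gives
$$\frac{d^{2}J}{da^{2}} = \int_{-\infty}^{\infty} \frac{s^{4} e^{- a s^{2}}}{4} \, ds = \frac{3 \sqrt{\pi}}{16 a^{\frac{5}{2}}},$$
and the integrand here is exactly the target integrand, so $I = \frac{3 \sqrt{\pi}}{16 a^{\frac{5}{2}}}$.

Setting $a = \frac{1}{2}$:
$$I = \frac{3 \sqrt{2} \sqrt{\pi}}{4}.$$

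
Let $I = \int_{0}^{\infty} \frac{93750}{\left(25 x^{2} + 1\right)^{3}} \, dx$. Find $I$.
$\frac{28125 \pi}{8}$

Recall the elementary integral
$$J(a) = \int_{0}^{\infty} \frac{6}{a^{2} + x^{2}} \, dx = \frac{3 \pi}{a}.$$

Differentiating under the integral sign with respect to $a$,
$$\frac{dJ}{da} = \int_{0}^{\infty} - \frac{12 a}{\left(a^{2} + x^{2}\right)^{2}} \, dx = - \frac{3 \pi}{a^{2}},$$
so $\int_{0}^{\infty} \frac{6}{\left(a^{2} + x^{2}\right)^{2}} \, dx = \frac{3 \pi}{2 a^{3}}$.

Repeating — each differentiation of $1/(x^2+a^2)^j$ produces $-2ja/(x^2+a^2)^{j+1}$ — and dividing through by $-2ja$ at each step yields, after $2$ differentiations in total,
$$\int_{0}^{\infty} \frac{6}{\left(a^{2} + x^{2}\right)^{3}} \, dx = \frac{9 \pi}{8 a^{5}}.$$

Setting $a = \frac{1}{5}$:
$$I = \frac{28125 \pi}{8}.$$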